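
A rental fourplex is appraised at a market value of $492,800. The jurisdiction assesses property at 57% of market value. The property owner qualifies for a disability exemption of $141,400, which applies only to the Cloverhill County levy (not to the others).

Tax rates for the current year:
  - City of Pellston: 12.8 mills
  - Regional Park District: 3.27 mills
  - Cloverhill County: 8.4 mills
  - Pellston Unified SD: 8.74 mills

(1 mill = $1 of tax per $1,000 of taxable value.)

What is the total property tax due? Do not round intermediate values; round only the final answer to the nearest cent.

$8,140.80

Assessed value = $492,800 × 0.57 = $280,896
City of Pellston: $280,896 × 0.0128 = $3,595.4688
Regional Park District: $280,896 × 0.00327 = $918.52992
Cloverhill County: ($280,896 − $141,400) × 0.0084 = $139,496 × 0.0084 = $1,171.7664
Pellston Unified SD: $280,896 × 0.00874 = $2,455.03104
Total = $8,140.79616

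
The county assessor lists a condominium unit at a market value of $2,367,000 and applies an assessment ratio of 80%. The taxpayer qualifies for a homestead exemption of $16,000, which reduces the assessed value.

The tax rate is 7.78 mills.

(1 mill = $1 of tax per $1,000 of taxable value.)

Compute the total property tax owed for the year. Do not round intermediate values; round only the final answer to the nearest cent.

Assessed value = $2,367,000 × 0.8 = $1,893,600
Taxable value = $1,893,600 − $16,000 = $1,877,600
Tax = $1,877,600 × 0.00778 = $14,607.728

$14,607.73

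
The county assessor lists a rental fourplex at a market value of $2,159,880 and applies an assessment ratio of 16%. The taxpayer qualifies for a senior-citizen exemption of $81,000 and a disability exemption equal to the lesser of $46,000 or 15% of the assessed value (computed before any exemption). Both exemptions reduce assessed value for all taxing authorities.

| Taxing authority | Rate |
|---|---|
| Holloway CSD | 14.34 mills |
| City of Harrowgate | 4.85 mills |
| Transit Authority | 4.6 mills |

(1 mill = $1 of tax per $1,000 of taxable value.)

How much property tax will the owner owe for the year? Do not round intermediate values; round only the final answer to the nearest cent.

Assessed value = $2,159,880 × 0.16 = $345,580.8
Disability exemption = min($46,000, 15% × $345,580.8) = min($46,000, $51,837.12) = $46,000 (dollar cap binds)
Taxable value = $345,580.8 − $81,000 − $46,000 = $218,580.8
Holloway CSD: $218,580.8 × 0.01434 = $3,134.448672
City of Harrowgate: $218,580.8 × 0.00485 = $1,060.11688
Transit Authority: $218,580.8 × 0.0046 = $1,005.47168
Total = $5,200.037232

$5,200.04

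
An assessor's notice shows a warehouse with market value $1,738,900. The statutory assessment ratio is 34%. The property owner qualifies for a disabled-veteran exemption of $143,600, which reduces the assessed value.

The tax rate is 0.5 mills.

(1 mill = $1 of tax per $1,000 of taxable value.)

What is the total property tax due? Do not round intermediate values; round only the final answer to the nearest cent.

Assessed value = $1,738,900 × 0.34 = $591,226
Taxable value = $591,226 − $143,600 = $447,626
Tax = $447,626 × 0.0005 = $223.813

$223.81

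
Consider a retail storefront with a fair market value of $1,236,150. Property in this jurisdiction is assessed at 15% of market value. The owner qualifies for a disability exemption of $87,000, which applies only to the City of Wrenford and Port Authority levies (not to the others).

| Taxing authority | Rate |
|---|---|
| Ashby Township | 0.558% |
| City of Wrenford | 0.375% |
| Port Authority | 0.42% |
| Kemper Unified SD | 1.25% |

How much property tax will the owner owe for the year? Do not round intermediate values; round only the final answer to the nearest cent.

$4,134.90

Assessed value = $1,236,150 × 0.15 = $185,422.5
Ashby Township: $185,422.5 × 0.00558 = $1,034.65755
City of Wrenford: ($185,422.5 − $87,000) × 0.00375 = $98,422.5 × 0.00375 = $369.084375
Port Authority: ($185,422.5 − $87,000) × 0.0042 = $98,422.5 × 0.0042 = $413.3745
Kemper Unified SD: $185,422.5 × 0.0125 = $2,317.78125
Total = $4,134.897675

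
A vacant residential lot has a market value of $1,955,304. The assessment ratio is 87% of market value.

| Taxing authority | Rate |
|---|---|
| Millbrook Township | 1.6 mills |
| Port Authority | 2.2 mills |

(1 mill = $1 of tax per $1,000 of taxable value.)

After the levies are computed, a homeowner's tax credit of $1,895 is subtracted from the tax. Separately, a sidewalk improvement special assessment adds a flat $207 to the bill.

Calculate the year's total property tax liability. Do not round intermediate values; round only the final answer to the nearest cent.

Assessed value = $1,955,304 × 0.87 = $1,701,114.48
Millbrook Township: $1,701,114.48 × 0.0016 = $2,721.783168
Port Authority: $1,701,114.48 × 0.0022 = $3,742.451856
Levies subtotal = $6,464.235024
After credit = $6,464.235024 − $1,895 = $4,569.235024
Total = $4,569.235024 + $207 = $4,776.235024

$4,776.24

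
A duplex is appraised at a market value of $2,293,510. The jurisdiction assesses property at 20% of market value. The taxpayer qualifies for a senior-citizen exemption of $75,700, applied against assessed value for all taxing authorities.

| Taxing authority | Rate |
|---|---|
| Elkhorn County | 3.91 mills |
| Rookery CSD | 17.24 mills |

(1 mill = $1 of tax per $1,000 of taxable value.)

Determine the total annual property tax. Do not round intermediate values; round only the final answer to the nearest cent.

$8,100.49

Assessed value = $2,293,510 × 0.2 = $458,702
Taxable value = $458,702 − $75,700 = $383,002
Elkhorn County: $383,002 × 0.00391 = $1,497.53782
Rookery CSD: $383,002 × 0.01724 = $6,602.95448
Total = $1,497.53782 + $6,602.95448 = $8,100.4923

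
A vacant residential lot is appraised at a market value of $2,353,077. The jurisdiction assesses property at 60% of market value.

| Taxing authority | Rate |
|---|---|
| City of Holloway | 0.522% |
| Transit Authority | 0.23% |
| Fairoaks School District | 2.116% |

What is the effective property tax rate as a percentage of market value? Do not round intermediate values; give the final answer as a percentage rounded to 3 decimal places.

1.721%

Assessed value = $2,353,077 × 0.6 = $1,411,846.2
City of Holloway: $1,411,846.2 × 0.00522 = $7,369.837164
Transit Authority: $1,411,846.2 × 0.0023 = $3,247.24626
Fairoaks School District: $1,411,846.2 × 0.02116 = $29,874.665592
Total tax = $40,491.749016
Effective rate = $40,491.749016 ÷ $2,353,077 = 1.721% of market value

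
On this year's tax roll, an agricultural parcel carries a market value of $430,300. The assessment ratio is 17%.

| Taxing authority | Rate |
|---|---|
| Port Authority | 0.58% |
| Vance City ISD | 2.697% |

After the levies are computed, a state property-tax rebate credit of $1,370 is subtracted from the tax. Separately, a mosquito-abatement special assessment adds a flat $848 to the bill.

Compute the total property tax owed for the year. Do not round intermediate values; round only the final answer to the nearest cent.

Assessed value = $430,300 × 0.17 = $73,151
Port Authority: $73,151 × 0.0058 = $424.2758
Vance City ISD: $73,151 × 0.02697 = $1,972.88247
Levies subtotal = $2,397.15827
After credit = $2,397.15827 − $1,370 = $1,027.15827
Total = $1,027.15827 + $848 = $1,875.15827

$1,875.16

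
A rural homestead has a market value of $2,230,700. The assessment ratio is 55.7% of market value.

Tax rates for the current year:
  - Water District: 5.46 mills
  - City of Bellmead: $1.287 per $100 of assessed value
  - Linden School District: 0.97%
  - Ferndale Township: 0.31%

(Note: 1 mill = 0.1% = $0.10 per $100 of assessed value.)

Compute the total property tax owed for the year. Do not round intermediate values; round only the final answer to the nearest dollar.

Assessed value = $2,230,700 × 0.557 = $1,242,499.9
Water District: $1,242,499.9 × 0.00546 = $6,784.049454
City of Bellmead: $1,242,499.9 × 0.01287 = $15,990.973713
Linden School District: $1,242,499.9 × 0.0097 = $12,052.24903
Ferndale Township: $1,242,499.9 × 0.0031 = $3,851.74969
Total = $38,679.021887

$38,679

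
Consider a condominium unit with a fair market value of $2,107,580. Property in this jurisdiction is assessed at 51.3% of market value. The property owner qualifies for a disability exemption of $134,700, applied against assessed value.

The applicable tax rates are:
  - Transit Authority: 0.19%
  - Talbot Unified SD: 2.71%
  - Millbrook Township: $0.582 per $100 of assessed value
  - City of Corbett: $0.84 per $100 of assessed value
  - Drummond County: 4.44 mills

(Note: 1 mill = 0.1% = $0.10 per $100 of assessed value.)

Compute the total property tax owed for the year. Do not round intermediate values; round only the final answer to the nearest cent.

Assessed value = $2,107,580 × 0.513 = $1,081,188.54
Taxable value = $1,081,188.54 − $134,700 = $946,488.54
Transit Authority: $946,488.54 × 0.0019 = $1,798.328226
Talbot Unified SD: $946,488.54 × 0.0271 = $25,649.839434
Millbrook Township: $946,488.54 × 0.00582 = $5,508.5633028
City of Corbett: $946,488.54 × 0.0084 = $7,950.503736
Drummond County: $946,488.54 × 0.00444 = $4,202.4091176
Total = $45,109.6438164

$45,109.64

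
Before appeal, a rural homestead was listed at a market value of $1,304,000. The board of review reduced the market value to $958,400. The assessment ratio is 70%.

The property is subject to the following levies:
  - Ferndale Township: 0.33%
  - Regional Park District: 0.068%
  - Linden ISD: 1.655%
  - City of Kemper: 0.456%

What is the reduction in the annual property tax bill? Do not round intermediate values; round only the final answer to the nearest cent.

Old assessed value = $1,304,000 × 0.7 = $912,800
New assessed value = $958,400 × 0.7 = $670,880
Combined rate = 0.0033 + 0.00068 + 0.01655 + 0.00456 = 0.02509
Old tax = $912,800 × 0.02509 = $22,902.152
New tax = $670,880 × 0.02509 = $16,832.3792
Reduction = $22,902.152 − $16,832.3792 = $6,069.7728

$6,069.77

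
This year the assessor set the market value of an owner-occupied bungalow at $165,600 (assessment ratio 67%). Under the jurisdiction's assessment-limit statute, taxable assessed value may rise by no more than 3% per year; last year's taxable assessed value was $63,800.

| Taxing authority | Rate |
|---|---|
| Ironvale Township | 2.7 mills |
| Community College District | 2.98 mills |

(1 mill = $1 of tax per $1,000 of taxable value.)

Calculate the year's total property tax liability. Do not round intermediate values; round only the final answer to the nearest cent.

Uncapped assessed value = $165,600 × 0.67 = $110,952
Cap limit = $63,800 × 1.03 = $65,714
Taxable assessed value = min($110,952, $65,714) = $65,714 (cap binds)
Ironvale Township: $65,714 × 0.0027 = $177.4278
Community College District: $65,714 × 0.00298 = $195.82772
Total = $373.25552

$373.26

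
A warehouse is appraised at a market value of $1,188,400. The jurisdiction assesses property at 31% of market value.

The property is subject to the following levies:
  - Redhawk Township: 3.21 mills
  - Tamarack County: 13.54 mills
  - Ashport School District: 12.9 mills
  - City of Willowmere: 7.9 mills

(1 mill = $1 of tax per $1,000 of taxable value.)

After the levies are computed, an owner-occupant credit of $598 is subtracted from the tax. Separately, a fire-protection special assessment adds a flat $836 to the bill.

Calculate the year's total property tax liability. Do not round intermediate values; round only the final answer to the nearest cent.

Assessed value = $1,188,400 × 0.31 = $368,404
Redhawk Township: $368,404 × 0.00321 = $1,182.57684
Tamarack County: $368,404 × 0.01354 = $4,988.19016
Ashport School District: $368,404 × 0.0129 = $4,752.4116
City of Willowmere: $368,404 × 0.0079 = $2,910.3916
Levies subtotal = $13,833.5702
After credit = $13,833.5702 − $598 = $13,235.5702
Total = $13,235.5702 + $836 = $14,071.5702

$14,071.57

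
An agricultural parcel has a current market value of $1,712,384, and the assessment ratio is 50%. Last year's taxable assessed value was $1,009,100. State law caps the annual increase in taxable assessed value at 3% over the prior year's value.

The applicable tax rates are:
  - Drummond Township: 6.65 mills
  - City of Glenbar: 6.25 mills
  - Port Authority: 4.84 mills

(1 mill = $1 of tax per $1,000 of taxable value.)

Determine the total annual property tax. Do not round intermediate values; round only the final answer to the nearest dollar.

Uncapped assessed value = $1,712,384 × 0.5 = $856,192
Cap limit = $1,009,100 × 1.03 = $1,039,373
Taxable assessed value = min($856,192, $1,039,373) = $856,192 (cap does not bind)
Drummond Township: $856,192 × 0.00665 = $5,693.6768
City of Glenbar: $856,192 × 0.00625 = $5,351.2
Port Authority: $856,192 × 0.00484 = $4,143.96928
Total = $15,188.84608

$15,189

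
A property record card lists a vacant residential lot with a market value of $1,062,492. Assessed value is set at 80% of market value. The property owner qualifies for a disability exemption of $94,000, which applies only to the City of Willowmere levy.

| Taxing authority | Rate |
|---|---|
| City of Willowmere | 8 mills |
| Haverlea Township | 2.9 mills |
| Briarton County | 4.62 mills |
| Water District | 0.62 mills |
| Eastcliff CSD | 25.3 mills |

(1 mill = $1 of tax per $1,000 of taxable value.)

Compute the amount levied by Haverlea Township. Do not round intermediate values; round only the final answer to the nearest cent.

Assessed value = $1,062,492 × 0.8 = $849,993.6
Haverlea Township taxable value = $849,993.6 (exemption does not apply)
Haverlea Township levy = $849,993.6 × 0.0029 = $2,464.98144

$2,464.98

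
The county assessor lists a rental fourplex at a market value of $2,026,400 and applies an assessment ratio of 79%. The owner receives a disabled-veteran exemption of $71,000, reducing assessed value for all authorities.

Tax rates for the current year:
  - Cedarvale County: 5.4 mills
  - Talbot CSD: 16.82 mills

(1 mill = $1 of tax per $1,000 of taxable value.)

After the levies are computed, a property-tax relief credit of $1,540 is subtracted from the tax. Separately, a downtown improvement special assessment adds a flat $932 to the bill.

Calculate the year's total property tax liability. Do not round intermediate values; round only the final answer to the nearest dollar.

Assessed value = $2,026,400 × 0.79 = $1,600,856
Taxable value = $1,600,856 − $71,000 = $1,529,856
Cedarvale County: $1,529,856 × 0.0054 = $8,261.2224
Talbot CSD: $1,529,856 × 0.01682 = $25,732.17792
Levies subtotal = $33,993.40032
After credit = $33,993.40032 − $1,540 = $32,453.40032
Total = $32,453.40032 + $932 = $33,385.40032

$33,385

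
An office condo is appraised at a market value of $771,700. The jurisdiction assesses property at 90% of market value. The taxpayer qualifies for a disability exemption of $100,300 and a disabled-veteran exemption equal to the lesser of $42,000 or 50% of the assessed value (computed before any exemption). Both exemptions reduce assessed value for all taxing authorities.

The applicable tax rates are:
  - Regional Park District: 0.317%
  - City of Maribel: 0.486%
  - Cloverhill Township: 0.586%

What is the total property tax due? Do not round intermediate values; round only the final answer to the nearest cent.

$7,670.47

Assessed value = $771,700 × 0.9 = $694,530
Disabled-veteran exemption = min($42,000, 50% × $694,530) = min($42,000, $347,265) = $42,000 (dollar cap binds)
Taxable value = $694,530 − $100,300 − $42,000 = $552,230
Regional Park District: $552,230 × 0.00317 = $1,750.5691
City of Maribel: $552,230 × 0.00486 = $2,683.8378
Cloverhill Township: $552,230 × 0.00586 = $3,236.0678
Total = $7,670.4747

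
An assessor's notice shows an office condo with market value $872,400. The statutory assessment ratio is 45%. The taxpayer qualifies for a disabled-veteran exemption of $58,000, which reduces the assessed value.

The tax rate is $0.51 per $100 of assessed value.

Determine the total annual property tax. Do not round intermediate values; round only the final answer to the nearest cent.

Assessed value = $872,400 × 0.45 = $392,580
Taxable value = $392,580 − $58,000 = $334,580
Tax = $334,580 × 0.0051 = $1,706.358

$1,706.36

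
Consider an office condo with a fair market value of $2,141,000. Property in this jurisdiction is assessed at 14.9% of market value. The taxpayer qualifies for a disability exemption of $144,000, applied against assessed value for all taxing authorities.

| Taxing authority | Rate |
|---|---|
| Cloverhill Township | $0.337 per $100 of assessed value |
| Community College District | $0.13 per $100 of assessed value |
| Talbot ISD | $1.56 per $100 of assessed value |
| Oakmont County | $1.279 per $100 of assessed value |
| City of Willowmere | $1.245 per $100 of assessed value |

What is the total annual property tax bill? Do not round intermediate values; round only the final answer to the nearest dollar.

$7,965

Assessed value = $2,141,000 × 0.149 = $319,009
Taxable value = $319,009 − $144,000 = $175,009
Cloverhill Township: $175,009 × 0.00337 = $589.78033
Community College District: $175,009 × 0.0013 = $227.5117
Talbot ISD: $175,009 × 0.0156 = $2,730.1404
Oakmont County: $175,009 × 0.01279 = $2,238.36511
City of Willowmere: $175,009 × 0.01245 = $2,178.86205
Total = $589.78033 + $227.5117 + $2,730.1404 + $2,238.36511 + $2,178.86205 = $7,964.65959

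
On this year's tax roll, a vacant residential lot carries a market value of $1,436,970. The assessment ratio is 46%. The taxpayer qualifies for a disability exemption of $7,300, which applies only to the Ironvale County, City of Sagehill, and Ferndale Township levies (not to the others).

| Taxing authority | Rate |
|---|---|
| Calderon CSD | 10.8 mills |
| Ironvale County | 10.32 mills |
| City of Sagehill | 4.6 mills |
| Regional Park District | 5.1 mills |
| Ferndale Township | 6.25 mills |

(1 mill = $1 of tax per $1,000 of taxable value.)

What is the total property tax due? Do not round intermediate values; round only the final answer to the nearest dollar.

$24,349

Assessed value = $1,436,970 × 0.46 = $661,006.2
Calderon CSD: $661,006.2 × 0.0108 = $7,138.86696
Ironvale County: ($661,006.2 − $7,300) × 0.01032 = $653,706.2 × 0.01032 = $6,746.247984
City of Sagehill: ($661,006.2 − $7,300) × 0.0046 = $653,706.2 × 0.0046 = $3,007.04852
Regional Park District: $661,006.2 × 0.0051 = $3,371.13162
Ferndale Township: ($661,006.2 − $7,300) × 0.00625 = $653,706.2 × 0.00625 = $4,085.66375
Total = $24,348.958834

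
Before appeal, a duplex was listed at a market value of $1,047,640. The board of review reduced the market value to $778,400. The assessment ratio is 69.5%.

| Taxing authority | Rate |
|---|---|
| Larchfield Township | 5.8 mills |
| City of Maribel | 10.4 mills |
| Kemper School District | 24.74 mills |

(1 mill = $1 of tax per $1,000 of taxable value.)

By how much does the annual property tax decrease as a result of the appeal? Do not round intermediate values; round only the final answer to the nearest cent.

Old assessed value = $1,047,640 × 0.695 = $728,109.8
New assessed value = $778,400 × 0.695 = $540,988
Combined rate = 0.0058 + 0.0104 + 0.02474 = 0.04094
Old tax = $728,109.8 × 0.04094 = $29,808.815212
New tax = $540,988 × 0.04094 = $22,148.04872
Reduction = $29,808.815212 − $22,148.04872 = $7,660.766492

$7,660.77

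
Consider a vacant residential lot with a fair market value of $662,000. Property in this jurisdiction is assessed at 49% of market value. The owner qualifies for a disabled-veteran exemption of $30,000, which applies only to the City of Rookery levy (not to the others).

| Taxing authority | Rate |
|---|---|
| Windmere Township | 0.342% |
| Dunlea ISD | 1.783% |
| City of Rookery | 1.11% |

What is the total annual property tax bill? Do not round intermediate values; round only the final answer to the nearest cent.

Assessed value = $662,000 × 0.49 = $324,380
Windmere Township: $324,380 × 0.00342 = $1,109.3796
Dunlea ISD: $324,380 × 0.01783 = $5,783.6954
City of Rookery: ($324,380 − $30,000) × 0.0111 = $294,380 × 0.0111 = $3,267.618
Total = $10,160.693

$10,160.69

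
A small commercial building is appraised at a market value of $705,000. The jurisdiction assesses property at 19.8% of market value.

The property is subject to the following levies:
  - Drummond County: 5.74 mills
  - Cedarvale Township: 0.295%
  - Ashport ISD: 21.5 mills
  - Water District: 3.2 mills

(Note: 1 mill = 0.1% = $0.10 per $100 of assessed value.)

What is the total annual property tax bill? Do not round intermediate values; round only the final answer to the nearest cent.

Assessed value = $705,000 × 0.198 = $139,590
Drummond County: $139,590 × 0.00574 = $801.2466
Cedarvale Township: $139,590 × 0.00295 = $411.7905
Ashport ISD: $139,590 × 0.0215 = $3,001.185
Water District: $139,590 × 0.0032 = $446.688
Total = $4,660.9101

$4,660.91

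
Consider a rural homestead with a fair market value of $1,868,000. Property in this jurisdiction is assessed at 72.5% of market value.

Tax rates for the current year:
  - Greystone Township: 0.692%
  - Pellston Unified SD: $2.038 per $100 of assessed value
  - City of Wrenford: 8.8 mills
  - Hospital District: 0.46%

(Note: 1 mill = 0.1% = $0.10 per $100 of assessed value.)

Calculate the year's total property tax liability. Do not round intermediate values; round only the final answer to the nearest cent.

Assessed value = $1,868,000 × 0.725 = $1,354,300
Greystone Township: $1,354,300 × 0.00692 = $9,371.756
Pellston Unified SD: $1,354,300 × 0.02038 = $27,600.634
City of Wrenford: $1,354,300 × 0.0088 = $11,917.84
Hospital District: $1,354,300 × 0.0046 = $6,229.78
Total = $55,120.01

$55,120.01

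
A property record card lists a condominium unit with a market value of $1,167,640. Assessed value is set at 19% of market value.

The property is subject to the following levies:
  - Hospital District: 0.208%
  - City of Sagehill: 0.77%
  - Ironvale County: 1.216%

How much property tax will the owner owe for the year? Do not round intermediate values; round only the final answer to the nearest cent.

Assessed value = $1,167,640 × 0.19 = $221,851.6
Hospital District: $221,851.6 × 0.00208 = $461.451328
City of Sagehill: $221,851.6 × 0.0077 = $1,708.25732
Ironvale County: $221,851.6 × 0.01216 = $2,697.715456
Total = $461.451328 + $1,708.25732 + $2,697.715456 = $4,867.424104

$4,867.42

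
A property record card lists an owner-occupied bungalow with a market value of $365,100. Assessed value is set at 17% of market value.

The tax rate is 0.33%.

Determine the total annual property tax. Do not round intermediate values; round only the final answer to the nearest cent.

$204.82

Assessed value = $365,100 × 0.17 = $62,067
Tax = $62,067 × 0.0033 = $204.8211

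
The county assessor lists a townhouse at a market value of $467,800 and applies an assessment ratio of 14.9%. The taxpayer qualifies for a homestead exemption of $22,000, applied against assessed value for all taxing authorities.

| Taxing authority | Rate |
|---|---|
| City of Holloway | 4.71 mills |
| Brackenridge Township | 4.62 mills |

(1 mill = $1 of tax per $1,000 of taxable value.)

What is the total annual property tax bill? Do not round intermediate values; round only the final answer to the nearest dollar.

Assessed value = $467,800 × 0.149 = $69,702.2
Taxable value = $69,702.2 − $22,000 = $47,702.2
City of Holloway: $47,702.2 × 0.00471 = $224.677362
Brackenridge Township: $47,702.2 × 0.00462 = $220.384164
Total = $224.677362 + $220.384164 = $445.061526

$445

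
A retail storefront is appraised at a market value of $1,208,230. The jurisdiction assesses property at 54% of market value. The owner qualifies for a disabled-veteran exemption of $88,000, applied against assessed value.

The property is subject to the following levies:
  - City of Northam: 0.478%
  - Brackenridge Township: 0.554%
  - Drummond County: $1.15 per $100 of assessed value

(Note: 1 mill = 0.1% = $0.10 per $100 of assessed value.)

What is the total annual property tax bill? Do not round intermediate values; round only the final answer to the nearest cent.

Assessed value = $1,208,230 × 0.54 = $652,444.2
Taxable value = $652,444.2 − $88,000 = $564,444.2
City of Northam: $564,444.2 × 0.00478 = $2,698.043276
Brackenridge Township: $564,444.2 × 0.00554 = $3,127.020868
Drummond County: $564,444.2 × 0.0115 = $6,491.1083
Total = $12,316.172444

$12,316.17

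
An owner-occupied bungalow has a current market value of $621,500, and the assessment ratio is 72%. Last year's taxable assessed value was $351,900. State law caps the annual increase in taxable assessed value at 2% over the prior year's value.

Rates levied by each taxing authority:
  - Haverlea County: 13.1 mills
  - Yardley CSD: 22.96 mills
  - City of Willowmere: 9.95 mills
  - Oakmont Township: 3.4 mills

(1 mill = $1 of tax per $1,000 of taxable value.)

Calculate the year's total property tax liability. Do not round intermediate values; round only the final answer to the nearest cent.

$17,735.13

Uncapped assessed value = $621,500 × 0.72 = $447,480
Cap limit = $351,900 × 1.02 = $358,938
Taxable assessed value = min($447,480, $358,938) = $358,938 (cap binds)
Haverlea County: $358,938 × 0.0131 = $4,702.0878
Yardley CSD: $358,938 × 0.02296 = $8,241.21648
City of Willowmere: $358,938 × 0.00995 = $3,571.4331
Oakmont Township: $358,938 × 0.0034 = $1,220.3892
Total = $17,735.12658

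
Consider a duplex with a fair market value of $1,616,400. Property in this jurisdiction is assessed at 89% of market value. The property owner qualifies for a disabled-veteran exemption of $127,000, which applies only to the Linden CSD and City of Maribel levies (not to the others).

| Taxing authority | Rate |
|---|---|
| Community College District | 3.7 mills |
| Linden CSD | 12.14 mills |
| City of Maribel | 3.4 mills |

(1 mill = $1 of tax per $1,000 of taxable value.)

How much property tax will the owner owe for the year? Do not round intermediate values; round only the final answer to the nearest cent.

$25,705.01

Assessed value = $1,616,400 × 0.89 = $1,438,596
Community College District: $1,438,596 × 0.0037 = $5,322.8052
Linden CSD: ($1,438,596 − $127,000) × 0.01214 = $1,311,596 × 0.01214 = $15,922.77544
City of Maribel: ($1,438,596 − $127,000) × 0.0034 = $1,311,596 × 0.0034 = $4,459.4264
Total = $25,705.00704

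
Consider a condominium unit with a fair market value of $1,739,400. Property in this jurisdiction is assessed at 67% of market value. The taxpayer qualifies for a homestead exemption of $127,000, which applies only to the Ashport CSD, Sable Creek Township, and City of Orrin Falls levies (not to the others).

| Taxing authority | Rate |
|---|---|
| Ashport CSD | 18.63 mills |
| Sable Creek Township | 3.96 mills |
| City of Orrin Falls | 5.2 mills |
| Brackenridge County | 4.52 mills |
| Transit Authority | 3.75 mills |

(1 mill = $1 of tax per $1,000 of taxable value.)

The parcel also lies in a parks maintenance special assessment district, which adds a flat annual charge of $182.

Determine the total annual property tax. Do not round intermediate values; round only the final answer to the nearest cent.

Assessed value = $1,739,400 × 0.67 = $1,165,398
Ashport CSD: ($1,165,398 − $127,000) × 0.01863 = $1,038,398 × 0.01863 = $19,345.35474
Sable Creek Township: ($1,165,398 − $127,000) × 0.00396 = $1,038,398 × 0.00396 = $4,112.05608
City of Orrin Falls: ($1,165,398 − $127,000) × 0.0052 = $1,038,398 × 0.0052 = $5,399.6696
Brackenridge County: $1,165,398 × 0.00452 = $5,267.59896
Transit Authority: $1,165,398 × 0.00375 = $4,370.2425
Levies subtotal = $38,494.92188
Total = $38,494.92188 + $182 = $38,676.92188

$38,676.92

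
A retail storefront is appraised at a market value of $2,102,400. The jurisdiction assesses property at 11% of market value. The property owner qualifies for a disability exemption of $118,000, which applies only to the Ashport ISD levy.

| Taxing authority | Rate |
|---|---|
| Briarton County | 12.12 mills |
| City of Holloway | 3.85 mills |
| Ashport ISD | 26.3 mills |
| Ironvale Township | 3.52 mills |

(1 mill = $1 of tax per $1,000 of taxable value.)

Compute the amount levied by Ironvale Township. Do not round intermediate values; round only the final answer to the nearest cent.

$814.05

Assessed value = $2,102,400 × 0.11 = $231,264
Ironvale Township taxable value = $231,264 (exemption does not apply)
Ironvale Township levy = $231,264 × 0.00352 = $814.04928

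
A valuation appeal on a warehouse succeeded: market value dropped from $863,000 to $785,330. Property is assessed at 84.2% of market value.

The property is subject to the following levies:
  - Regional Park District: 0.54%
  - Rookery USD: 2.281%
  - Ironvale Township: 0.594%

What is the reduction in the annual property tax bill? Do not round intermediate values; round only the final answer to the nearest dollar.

$2,233

Old assessed value = $863,000 × 0.842 = $726,646
New assessed value = $785,330 × 0.842 = $661,247.86
Combined rate = 0.0054 + 0.02281 + 0.00594 = 0.03415
Old tax = $726,646 × 0.03415 = $24,814.9609
New tax = $661,247.86 × 0.03415 = $22,581.614419
Reduction = $24,814.9609 − $22,581.614419 = $2,233.346481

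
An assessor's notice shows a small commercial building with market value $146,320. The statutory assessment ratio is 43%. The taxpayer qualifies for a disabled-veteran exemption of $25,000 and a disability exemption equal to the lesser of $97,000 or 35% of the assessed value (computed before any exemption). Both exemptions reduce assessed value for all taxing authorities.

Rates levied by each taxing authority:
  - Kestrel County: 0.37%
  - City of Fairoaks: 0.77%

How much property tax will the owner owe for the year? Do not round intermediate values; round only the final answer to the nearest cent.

$181.22

Assessed value = $146,320 × 0.43 = $62,917.6
Disability exemption = min($97,000, 35% × $62,917.6) = min($97,000, $22,021.16) = $22,021.16 (percentage binds)
Taxable value = $62,917.6 − $25,000 − $22,021.16 = $15,896.44
Kestrel County: $15,896.44 × 0.0037 = $58.816828
City of Fairoaks: $15,896.44 × 0.0077 = $122.402588
Total = $181.219416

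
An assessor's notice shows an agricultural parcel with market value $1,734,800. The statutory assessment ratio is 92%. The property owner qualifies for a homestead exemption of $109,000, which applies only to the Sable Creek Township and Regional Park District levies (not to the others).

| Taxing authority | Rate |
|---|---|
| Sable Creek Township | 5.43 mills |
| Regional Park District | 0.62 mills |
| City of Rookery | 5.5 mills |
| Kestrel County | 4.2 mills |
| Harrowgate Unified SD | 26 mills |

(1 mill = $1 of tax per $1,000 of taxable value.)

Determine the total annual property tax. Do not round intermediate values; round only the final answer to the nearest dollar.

$65,974

Assessed value = $1,734,800 × 0.92 = $1,596,016
Sable Creek Township: ($1,596,016 − $109,000) × 0.00543 = $1,487,016 × 0.00543 = $8,074.49688
Regional Park District: ($1,596,016 − $109,000) × 0.00062 = $1,487,016 × 0.00062 = $921.94992
City of Rookery: $1,596,016 × 0.0055 = $8,778.088
Kestrel County: $1,596,016 × 0.0042 = $6,703.2672
Harrowgate Unified SD: $1,596,016 × 0.026 = $41,496.416
Total = $65,974.218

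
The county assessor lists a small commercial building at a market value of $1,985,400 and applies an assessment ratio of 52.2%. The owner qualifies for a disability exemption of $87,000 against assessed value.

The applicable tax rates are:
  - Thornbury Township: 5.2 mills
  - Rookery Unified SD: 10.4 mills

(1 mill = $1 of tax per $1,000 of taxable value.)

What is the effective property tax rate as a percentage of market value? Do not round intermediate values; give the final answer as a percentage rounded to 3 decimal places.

Assessed value = $1,985,400 × 0.522 = $1,036,378.8
Taxable value = $1,036,378.8 − $87,000 = $949,378.8
Thornbury Township: $949,378.8 × 0.0052 = $4,936.76976
Rookery Unified SD: $949,378.8 × 0.0104 = $9,873.53952
Total tax = $14,810.30928
Effective rate = $14,810.30928 ÷ $1,985,400 = 0.746% of market value

0.746%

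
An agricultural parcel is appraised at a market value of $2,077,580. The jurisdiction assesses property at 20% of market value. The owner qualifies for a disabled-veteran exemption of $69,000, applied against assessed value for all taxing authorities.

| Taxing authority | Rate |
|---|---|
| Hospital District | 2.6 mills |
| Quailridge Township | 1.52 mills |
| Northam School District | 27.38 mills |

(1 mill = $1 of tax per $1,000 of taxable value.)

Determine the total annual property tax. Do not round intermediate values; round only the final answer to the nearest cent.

$10,915.25

Assessed value = $2,077,580 × 0.2 = $415,516
Taxable value = $415,516 − $69,000 = $346,516
Hospital District: $346,516 × 0.0026 = $900.9416
Quailridge Township: $346,516 × 0.00152 = $526.70432
Northam School District: $346,516 × 0.02738 = $9,487.60808
Total = $900.9416 + $526.70432 + $9,487.60808 = $10,915.254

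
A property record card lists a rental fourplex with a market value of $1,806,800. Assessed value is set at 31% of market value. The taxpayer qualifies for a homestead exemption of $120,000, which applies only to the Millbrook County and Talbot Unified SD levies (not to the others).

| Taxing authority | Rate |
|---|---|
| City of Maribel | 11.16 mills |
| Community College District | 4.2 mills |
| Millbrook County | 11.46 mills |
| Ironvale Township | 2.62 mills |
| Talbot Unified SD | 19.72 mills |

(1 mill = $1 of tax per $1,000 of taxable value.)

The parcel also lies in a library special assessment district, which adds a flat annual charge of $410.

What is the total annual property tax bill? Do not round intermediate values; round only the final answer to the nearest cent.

Assessed value = $1,806,800 × 0.31 = $560,108
City of Maribel: $560,108 × 0.01116 = $6,250.80528
Community College District: $560,108 × 0.0042 = $2,352.4536
Millbrook County: ($560,108 − $120,000) × 0.01146 = $440,108 × 0.01146 = $5,043.63768
Ironvale Township: $560,108 × 0.00262 = $1,467.48296
Talbot Unified SD: ($560,108 − $120,000) × 0.01972 = $440,108 × 0.01972 = $8,678.92976
Levies subtotal = $23,793.30928
Total = $23,793.30928 + $410 = $24,203.30928

$24,203.31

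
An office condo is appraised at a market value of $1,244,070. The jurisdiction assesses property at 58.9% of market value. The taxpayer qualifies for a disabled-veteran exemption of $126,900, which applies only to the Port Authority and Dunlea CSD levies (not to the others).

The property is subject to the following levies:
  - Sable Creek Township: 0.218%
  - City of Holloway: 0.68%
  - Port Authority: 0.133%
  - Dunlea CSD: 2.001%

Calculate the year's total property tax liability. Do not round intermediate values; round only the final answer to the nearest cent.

$19,509.15

Assessed value = $1,244,070 × 0.589 = $732,757.23
Sable Creek Township: $732,757.23 × 0.00218 = $1,597.4107614
City of Holloway: $732,757.23 × 0.0068 = $4,982.749164
Port Authority: ($732,757.23 − $126,900) × 0.00133 = $605,857.23 × 0.00133 = $805.7901159
Dunlea CSD: ($732,757.23 − $126,900) × 0.02001 = $605,857.23 × 0.02001 = $12,123.2031723
Total = $19,509.1532136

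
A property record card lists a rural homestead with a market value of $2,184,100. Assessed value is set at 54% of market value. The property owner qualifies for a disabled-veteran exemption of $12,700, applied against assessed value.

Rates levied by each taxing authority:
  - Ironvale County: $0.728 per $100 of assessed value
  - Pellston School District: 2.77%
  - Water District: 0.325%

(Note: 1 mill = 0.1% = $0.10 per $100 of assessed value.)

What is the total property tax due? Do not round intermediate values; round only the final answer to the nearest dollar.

$44,603

Assessed value = $2,184,100 × 0.54 = $1,179,414
Taxable value = $1,179,414 − $12,700 = $1,166,714
Ironvale County: $1,166,714 × 0.00728 = $8,493.67792
Pellston School District: $1,166,714 × 0.0277 = $32,317.9778
Water District: $1,166,714 × 0.00325 = $3,791.8205
Total = $44,603.47622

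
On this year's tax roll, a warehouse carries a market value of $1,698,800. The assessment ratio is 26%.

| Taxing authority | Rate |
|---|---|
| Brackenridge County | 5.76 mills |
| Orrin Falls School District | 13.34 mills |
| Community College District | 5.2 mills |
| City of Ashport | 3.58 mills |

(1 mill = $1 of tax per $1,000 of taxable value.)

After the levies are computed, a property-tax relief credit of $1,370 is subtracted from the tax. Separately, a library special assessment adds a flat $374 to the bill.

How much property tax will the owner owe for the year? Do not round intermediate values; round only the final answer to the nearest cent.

Assessed value = $1,698,800 × 0.26 = $441,688
Brackenridge County: $441,688 × 0.00576 = $2,544.12288
Orrin Falls School District: $441,688 × 0.01334 = $5,892.11792
Community College District: $441,688 × 0.0052 = $2,296.7776
City of Ashport: $441,688 × 0.00358 = $1,581.24304
Levies subtotal = $12,314.26144
After credit = $12,314.26144 − $1,370 = $10,944.26144
Total = $10,944.26144 + $374 = $11,318.26144

$11,318.26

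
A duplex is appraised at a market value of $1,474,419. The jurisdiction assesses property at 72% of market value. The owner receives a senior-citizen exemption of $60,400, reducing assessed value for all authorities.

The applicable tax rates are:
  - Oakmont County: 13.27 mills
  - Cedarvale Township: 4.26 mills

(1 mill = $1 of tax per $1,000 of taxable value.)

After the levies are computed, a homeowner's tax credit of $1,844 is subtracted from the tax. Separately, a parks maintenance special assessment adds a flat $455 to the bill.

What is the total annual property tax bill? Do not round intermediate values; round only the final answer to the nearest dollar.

$16,162

Assessed value = $1,474,419 × 0.72 = $1,061,581.68
Taxable value = $1,061,581.68 − $60,400 = $1,001,181.68
Oakmont County: $1,001,181.68 × 0.01327 = $13,285.6808936
Cedarvale Township: $1,001,181.68 × 0.00426 = $4,265.0339568
Levies subtotal = $17,550.7148504
After credit = $17,550.7148504 − $1,844 = $15,706.7148504
Total = $15,706.7148504 + $455 = $16,161.7148504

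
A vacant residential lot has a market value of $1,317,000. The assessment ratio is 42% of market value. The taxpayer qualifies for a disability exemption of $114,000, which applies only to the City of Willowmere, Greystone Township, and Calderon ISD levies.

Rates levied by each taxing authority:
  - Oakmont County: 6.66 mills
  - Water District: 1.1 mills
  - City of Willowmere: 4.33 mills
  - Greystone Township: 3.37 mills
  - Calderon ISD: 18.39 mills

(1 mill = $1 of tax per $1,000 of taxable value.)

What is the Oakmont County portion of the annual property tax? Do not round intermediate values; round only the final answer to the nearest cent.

Assessed value = $1,317,000 × 0.42 = $553,140
Oakmont County taxable value = $553,140 (exemption does not apply)
Oakmont County levy = $553,140 × 0.00666 = $3,683.9124

$3,683.91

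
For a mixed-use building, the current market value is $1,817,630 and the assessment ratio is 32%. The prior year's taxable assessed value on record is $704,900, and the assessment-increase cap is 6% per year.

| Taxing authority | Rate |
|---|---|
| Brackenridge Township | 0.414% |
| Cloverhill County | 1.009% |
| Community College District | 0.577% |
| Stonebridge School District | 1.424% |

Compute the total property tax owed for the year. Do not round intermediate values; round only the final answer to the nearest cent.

Uncapped assessed value = $1,817,630 × 0.32 = $581,641.6
Cap limit = $704,900 × 1.06 = $747,194
Taxable assessed value = min($581,641.6, $747,194) = $581,641.6 (cap does not bind)
Brackenridge Township: $581,641.6 × 0.00414 = $2,407.996224
Cloverhill County: $581,641.6 × 0.01009 = $5,868.763744
Community College District: $581,641.6 × 0.00577 = $3,356.072032
Stonebridge School District: $581,641.6 × 0.01424 = $8,282.576384
Total = $19,915.408384

$19,915.41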